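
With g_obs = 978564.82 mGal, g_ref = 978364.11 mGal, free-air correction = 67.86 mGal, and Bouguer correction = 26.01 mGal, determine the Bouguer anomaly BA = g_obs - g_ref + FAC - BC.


BA = g_obs - g_ref + FAC - BC
= 978564.82 - 978364.11 + 67.86 - 26.01
= 242.56 mGal

242.56


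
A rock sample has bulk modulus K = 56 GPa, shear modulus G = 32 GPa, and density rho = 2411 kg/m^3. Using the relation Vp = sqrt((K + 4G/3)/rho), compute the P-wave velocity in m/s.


First compute the effective modulus:
K + 4G/3 = 56e9 + 4*32e9/3 = 98666666666.67 Pa
Then divide by density:
98666666666.67 / 2411 = 40923544.8638 Pa/(kg/m^3)
Take the square root:
Vp = sqrt(40923544.8638) = 6397.15 m/s

6397.15


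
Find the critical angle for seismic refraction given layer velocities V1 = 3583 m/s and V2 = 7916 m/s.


V1/V2 = 3583/7916 = 0.452628
theta_c = arcsin(0.452628) = 26.9124 degrees

26.9124


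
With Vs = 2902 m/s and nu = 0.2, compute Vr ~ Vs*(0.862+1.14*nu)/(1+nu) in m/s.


Numerator factor = 0.862 + 1.14*0.2 = 1.09
Denominator = 1 + 0.2 = 1.2
Vr = 2902 * 1.09 / 1.2 = 2635.98 m/s

2635.98


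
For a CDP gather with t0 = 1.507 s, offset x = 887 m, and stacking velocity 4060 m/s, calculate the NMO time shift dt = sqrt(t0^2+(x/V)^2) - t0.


x/Vnmo = 887/4060 = 0.218473
(x/Vnmo)^2 = 0.04773
t0^2 = 2.271049
sqrt(2.271049 + 0.04773) = 1.522754
dt = 1.522754 - 1.507 = 0.015754

0.015754


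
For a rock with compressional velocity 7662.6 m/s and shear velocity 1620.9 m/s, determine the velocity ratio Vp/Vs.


Vp/Vs = 7662.6 / 1620.9
= 4.7274

4.7274


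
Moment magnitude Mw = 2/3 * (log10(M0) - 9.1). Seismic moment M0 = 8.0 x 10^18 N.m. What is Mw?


log10(M0) = log10(8.0 x 10^18) = 18.9031
Mw = 2/3 * (18.9031 - 9.1)
= 2/3 * 9.8031
= 6.54

6.54


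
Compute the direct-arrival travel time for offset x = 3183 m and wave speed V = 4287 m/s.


t = x / V
= 3183 / 4287
= 0.7425 s

0.7425


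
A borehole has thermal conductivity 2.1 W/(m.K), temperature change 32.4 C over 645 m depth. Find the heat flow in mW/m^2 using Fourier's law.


q = k * dT / dz * 1000
= 2.1 * 32.4 / 645 * 1000
= 0.105488 * 1000
= 105.4884 mW/m^2

105.4884


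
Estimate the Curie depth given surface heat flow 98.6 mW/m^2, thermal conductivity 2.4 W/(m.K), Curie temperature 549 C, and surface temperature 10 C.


T_Curie - T_surf = 549 - 10 = 539 C
Convert q to W/m^2: 98.6 mW/m^2 = 0.0986 W/m^2
d = 539 * 2.4 / 0.0986 = 13119.68 m

13119.68


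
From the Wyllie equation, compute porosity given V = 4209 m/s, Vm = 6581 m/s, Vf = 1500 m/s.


1/V - 1/Vm = 1/4209 - 1/6581 = 8.563e-05
1/Vf - 1/Vm = 1/1500 - 1/6581 = 0.00051471
phi = 8.563e-05 / 0.00051471 = 0.1664

0.1664


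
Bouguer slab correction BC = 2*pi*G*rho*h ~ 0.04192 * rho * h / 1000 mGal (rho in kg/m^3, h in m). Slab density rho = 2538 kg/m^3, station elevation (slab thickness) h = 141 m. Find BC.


BC = 0.04192 * rho * h / 1000
= 0.04192 * 2538 * 141 / 1000
= 15.0014 mGal

15.0014


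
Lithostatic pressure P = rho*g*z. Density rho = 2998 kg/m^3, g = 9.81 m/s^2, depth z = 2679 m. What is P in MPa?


P = rho * g * z / 1e6
= 2998 * 9.81 * 2679 / 1e6
= 78790408.02 / 1e6
= 78.7904 MPa

78.7904


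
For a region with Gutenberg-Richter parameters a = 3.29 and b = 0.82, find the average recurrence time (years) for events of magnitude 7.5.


log10(N) = 3.29 - 0.82*7.5 = -2.86
N = 10^-2.86 = 0.00138
T = 1/N = 1/0.00138 = 724.436 years

724.436


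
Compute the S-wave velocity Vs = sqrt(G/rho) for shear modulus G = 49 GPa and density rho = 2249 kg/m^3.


Convert G to Pa: G = 49e9 Pa
Compute G/rho = 49e9 / 2249 = 21787461.0938
Vs = sqrt(21787461.0938) = 4667.7 m/s

4667.7


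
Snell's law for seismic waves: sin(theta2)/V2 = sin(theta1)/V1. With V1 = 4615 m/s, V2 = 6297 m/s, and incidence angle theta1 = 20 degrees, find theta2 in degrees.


sin(theta1) = sin(20 deg) = 0.34202
sin(theta2) = V2/V1 * sin(theta1) = 6297/4615 * 0.34202 = 0.466674
theta2 = arcsin(0.466674) = 27.8186 degrees

27.8186


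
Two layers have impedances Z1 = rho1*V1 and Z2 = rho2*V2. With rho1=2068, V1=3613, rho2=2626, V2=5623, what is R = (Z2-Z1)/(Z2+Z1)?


Z1 = 2068 * 3613 = 7471684
Z2 = 2626 * 5623 = 14765998
R = (14765998 - 7471684) / (14765998 + 7471684) = 7294314 / 22237682 = 0.328

0.328


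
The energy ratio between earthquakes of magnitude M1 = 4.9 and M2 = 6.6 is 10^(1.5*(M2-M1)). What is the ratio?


M2 - M1 = 6.6 - 4.9 = 1.7
1.5 * 1.7 = 2.55
ratio = 10^2.55 = 354.81

354.81


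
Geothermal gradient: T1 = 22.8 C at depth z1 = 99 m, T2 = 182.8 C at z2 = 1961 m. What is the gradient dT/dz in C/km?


dT = 182.8 - 22.8 = 160.0 C
dz = 1961 - 99 = 1862 m
gradient = dT/dz * 1000 = 160.0/1862 * 1000 = 85.9291 C/km

85.9291


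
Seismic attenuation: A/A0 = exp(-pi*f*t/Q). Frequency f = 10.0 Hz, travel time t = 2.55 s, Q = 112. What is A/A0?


pi*f*t/Q = pi*10.0*2.55/112 = 0.715273
A/A0 = exp(-0.715273) = 0.489058

0.489058


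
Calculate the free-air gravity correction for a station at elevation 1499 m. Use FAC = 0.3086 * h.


FAC = 0.3086 * h
= 0.3086 * 1499
= 462.5914 mGal

462.5914


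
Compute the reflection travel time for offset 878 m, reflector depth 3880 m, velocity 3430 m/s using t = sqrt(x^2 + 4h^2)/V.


x^2 + 4h^2 = 878^2 + 4*3880^2 = 770884 + 60217600 = 60988484
sqrt(60988484) = 7809.5124
t = 7809.5124 / 3430 = 2.2768 s

2.2768


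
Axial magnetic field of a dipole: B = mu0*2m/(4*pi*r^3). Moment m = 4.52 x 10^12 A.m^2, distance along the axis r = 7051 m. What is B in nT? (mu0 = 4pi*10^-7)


m = 4.52 x 10^12 = 4520000000000 A.m^2
2m = 9040000000000 A.m^2
r^3 = 7051^3 = 350551753651
B = (4pi*10^-7) * 9040000000000 / (4*pi * 350551753651) * 1e9
= 11359999.035381 / 4405163255892.0 * 1e9
= 2578.7918 nT

2578.7918


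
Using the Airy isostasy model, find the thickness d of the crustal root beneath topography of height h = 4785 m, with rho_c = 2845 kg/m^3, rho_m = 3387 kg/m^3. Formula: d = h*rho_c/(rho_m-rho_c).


rho_m - rho_c = 3387 - 2845 = 542
d = 4785 * 2845 / 542
= 13613325 / 542
= 25116.84 m

25116.84


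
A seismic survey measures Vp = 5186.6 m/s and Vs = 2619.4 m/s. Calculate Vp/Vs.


Vp/Vs = 5186.6 / 2619.4
= 1.9801

1.9801


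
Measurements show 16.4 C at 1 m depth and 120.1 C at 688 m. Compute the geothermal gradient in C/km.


dT = 120.1 - 16.4 = 103.7 C
dz = 688 - 1 = 687 m
gradient = dT/dz * 1000 = 103.7/687 * 1000 = 150.9461 C/km

150.9461


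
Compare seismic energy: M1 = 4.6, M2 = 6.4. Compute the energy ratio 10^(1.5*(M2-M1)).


M2 - M1 = 6.4 - 4.6 = 1.8
1.5 * 1.8 = 2.7
ratio = 10^2.7 = 501.19

501.19


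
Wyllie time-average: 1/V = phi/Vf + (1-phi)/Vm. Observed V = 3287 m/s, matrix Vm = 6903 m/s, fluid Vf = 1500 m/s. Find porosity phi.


1/V - 1/Vm = 1/3287 - 1/6903 = 0.00015936
1/Vf - 1/Vm = 1/1500 - 1/6903 = 0.0005218
phi = 0.00015936 / 0.0005218 = 0.3054

0.3054


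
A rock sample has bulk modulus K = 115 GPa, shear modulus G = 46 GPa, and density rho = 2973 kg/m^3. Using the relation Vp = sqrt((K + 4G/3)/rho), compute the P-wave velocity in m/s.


First compute the effective modulus:
K + 4G/3 = 115e9 + 4*46e9/3 = 176333333333.33 Pa
Then divide by density:
176333333333.33 / 2973 = 59311582.0159 Pa/(kg/m^3)
Take the square root:
Vp = sqrt(59311582.0159) = 7701.4 m/s

7701.4


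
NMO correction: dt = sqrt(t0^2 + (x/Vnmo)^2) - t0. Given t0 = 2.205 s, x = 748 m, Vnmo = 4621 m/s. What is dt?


x/Vnmo = 748/4621 = 0.16187
(x/Vnmo)^2 = 0.026202
t0^2 = 4.862025
sqrt(4.862025 + 0.026202) = 2.210933
dt = 2.210933 - 2.205 = 0.005933

0.005933


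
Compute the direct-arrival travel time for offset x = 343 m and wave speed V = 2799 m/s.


t = x / V
= 343 / 2799
= 0.1225 s

0.1225


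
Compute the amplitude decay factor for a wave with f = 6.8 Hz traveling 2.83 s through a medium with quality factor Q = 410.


pi*f*t/Q = pi*6.8*2.83/410 = 0.147456
A/A0 = exp(-0.147456) = 0.862901

0.862901


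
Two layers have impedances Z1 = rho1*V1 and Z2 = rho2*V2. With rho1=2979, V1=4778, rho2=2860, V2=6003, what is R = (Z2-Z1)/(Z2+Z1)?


Z1 = 2979 * 4778 = 14233662
Z2 = 2860 * 6003 = 17168580
R = (17168580 - 14233662) / (17168580 + 14233662) = 2934918 / 31402242 = 0.0935

0.0935


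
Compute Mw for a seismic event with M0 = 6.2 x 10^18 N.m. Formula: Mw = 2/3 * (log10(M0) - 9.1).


log10(M0) = log10(6.2 x 10^18) = 18.7924
Mw = 2/3 * (18.7924 - 9.1)
= 2/3 * 9.6924
= 6.46

6.46


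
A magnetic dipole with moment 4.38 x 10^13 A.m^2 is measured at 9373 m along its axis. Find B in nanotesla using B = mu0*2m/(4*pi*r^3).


m = 4.38 x 10^13 = 43800000000000 A.m^2
2m = 87600000000000 A.m^2
r^3 = 9373^3 = 823447378117
B = (4pi*10^-7) * 87600000000000 / (4*pi * 823447378117) * 1e9
= 110081406.581786 / 10347744934840.57 * 1e9
= 10638.2026 nT

10638.2026


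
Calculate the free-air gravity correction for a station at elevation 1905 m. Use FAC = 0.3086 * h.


FAC = 0.3086 * h
= 0.3086 * 1905
= 587.883 mGal

587.883


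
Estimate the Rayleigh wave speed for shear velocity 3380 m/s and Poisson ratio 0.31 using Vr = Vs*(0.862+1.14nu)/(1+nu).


Numerator factor = 0.862 + 1.14*0.31 = 1.2154
Denominator = 1 + 0.31 = 1.31
Vr = 3380 * 1.2154 / 1.31 = 3135.92 m/s

3135.92


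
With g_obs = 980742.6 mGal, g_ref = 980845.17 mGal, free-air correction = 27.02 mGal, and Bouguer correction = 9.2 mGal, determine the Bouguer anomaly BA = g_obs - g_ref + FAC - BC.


BA = g_obs - g_ref + FAC - BC
= 980742.6 - 980845.17 + 27.02 - 9.2
= -84.75 mGal

-84.75


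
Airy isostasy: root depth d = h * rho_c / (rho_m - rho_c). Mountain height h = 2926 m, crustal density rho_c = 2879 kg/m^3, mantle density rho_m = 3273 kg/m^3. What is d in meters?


rho_m - rho_c = 3273 - 2879 = 394
d = 2926 * 2879 / 394
= 8423954 / 394
= 21380.59 m

21380.59


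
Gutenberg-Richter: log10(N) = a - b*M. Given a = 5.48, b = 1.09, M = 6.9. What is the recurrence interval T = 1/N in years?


log10(N) = 5.48 - 1.09*6.9 = -2.041
N = 10^-2.041 = 0.009099
T = 1/N = 1/0.009099 = 109.9006 years

109.9006


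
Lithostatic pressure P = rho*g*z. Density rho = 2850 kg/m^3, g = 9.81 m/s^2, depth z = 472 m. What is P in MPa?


P = rho * g * z / 1e6
= 2850 * 9.81 * 472 / 1e6
= 13196412.0 / 1e6
= 13.1964 MPa

13.1964


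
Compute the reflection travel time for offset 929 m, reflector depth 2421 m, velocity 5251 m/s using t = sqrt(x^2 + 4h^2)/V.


x^2 + 4h^2 = 929^2 + 4*2421^2 = 863041 + 23444964 = 24308005
sqrt(24308005) = 4930.3149
t = 4930.3149 / 5251 = 0.9389 s

0.9389


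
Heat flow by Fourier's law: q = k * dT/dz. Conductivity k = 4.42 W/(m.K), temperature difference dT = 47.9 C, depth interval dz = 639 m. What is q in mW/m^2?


q = k * dT / dz * 1000
= 4.42 * 47.9 / 639 * 1000
= 0.331327 * 1000
= 331.3271 mW/m^2

331.3271


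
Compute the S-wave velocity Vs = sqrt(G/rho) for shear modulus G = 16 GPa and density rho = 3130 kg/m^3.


Convert G to Pa: G = 16e9 Pa
Compute G/rho = 16e9 / 3130 = 5111821.0863
Vs = sqrt(5111821.0863) = 2260.93 m/s

2260.93


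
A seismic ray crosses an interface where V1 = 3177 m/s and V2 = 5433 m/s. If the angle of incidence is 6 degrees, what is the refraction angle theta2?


sin(theta1) = sin(6 deg) = 0.104528
sin(theta2) = V2/V1 * sin(theta1) = 5433/3177 * 0.104528 = 0.178755
theta2 = arcsin(0.178755) = 10.2972 degrees

10.2972


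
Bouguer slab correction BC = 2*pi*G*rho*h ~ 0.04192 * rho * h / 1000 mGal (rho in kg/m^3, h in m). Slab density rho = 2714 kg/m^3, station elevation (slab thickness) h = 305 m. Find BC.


BC = 0.04192 * rho * h / 1000
= 0.04192 * 2714 * 305 / 1000
= 34.7001 mGal

34.7001


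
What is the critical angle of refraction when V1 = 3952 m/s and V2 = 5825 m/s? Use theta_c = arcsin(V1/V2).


V1/V2 = 3952/5825 = 0.678455
theta_c = arcsin(0.678455) = 42.723 degrees

42.723


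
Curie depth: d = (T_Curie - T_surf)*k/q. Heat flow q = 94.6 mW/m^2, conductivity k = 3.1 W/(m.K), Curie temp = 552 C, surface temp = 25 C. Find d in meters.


T_Curie - T_surf = 552 - 25 = 527 C
Convert q to W/m^2: 94.6 mW/m^2 = 0.0946 W/m^2
d = 527 * 3.1 / 0.0946 = 17269.56 m

17269.56


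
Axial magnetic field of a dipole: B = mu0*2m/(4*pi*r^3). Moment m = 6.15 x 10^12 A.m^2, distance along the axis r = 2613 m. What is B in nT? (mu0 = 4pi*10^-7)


m = 6.15 x 10^12 = 6150000000000 A.m^2
2m = 12300000000000 A.m^2
r^3 = 2613^3 = 17840960397
B = (4pi*10^-7) * 12300000000000 / (4*pi * 17840960397) * 1e9
= 15456635.855662 / 224196120464.81 * 1e9
= 68942.4769 nT

68942.4769


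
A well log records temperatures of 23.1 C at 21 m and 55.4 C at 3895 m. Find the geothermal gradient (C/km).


dT = 55.4 - 23.1 = 32.3 C
dz = 3895 - 21 = 3874 m
gradient = dT/dz * 1000 = 32.3/3874 * 1000 = 8.3376 C/km

8.3376


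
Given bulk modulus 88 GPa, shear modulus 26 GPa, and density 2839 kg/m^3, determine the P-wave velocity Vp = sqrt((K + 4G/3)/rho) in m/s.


First compute the effective modulus:
K + 4G/3 = 88e9 + 4*26e9/3 = 122666666666.67 Pa
Then divide by density:
122666666666.67 / 2839 = 43207702.2426 Pa/(kg/m^3)
Take the square root:
Vp = sqrt(43207702.2426) = 6573.26 m/s

6573.26


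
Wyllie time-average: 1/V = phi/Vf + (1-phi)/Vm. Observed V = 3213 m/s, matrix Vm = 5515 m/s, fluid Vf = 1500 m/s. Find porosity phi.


1/V - 1/Vm = 1/3213 - 1/5515 = 0.00012991
1/Vf - 1/Vm = 1/1500 - 1/5515 = 0.00048534
phi = 0.00012991 / 0.00048534 = 0.2677

0.2677


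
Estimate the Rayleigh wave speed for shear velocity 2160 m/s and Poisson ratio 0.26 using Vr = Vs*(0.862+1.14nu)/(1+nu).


Numerator factor = 0.862 + 1.14*0.26 = 1.1584
Denominator = 1 + 0.26 = 1.26
Vr = 2160 * 1.1584 / 1.26 = 1985.83 m/s

1985.83


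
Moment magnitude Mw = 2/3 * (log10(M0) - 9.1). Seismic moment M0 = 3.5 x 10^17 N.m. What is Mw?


log10(M0) = log10(3.5 x 10^17) = 17.5441
Mw = 2/3 * (17.5441 - 9.1)
= 2/3 * 8.4441
= 5.63

5.63


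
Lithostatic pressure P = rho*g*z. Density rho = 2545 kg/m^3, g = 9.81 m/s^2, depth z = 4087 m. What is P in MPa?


P = rho * g * z / 1e6
= 2545 * 9.81 * 4087 / 1e6
= 102037881.15 / 1e6
= 102.0379 MPa

102.0379


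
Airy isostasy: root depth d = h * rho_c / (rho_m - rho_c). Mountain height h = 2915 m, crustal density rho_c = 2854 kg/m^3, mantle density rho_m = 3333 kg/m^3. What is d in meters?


rho_m - rho_c = 3333 - 2854 = 479
d = 2915 * 2854 / 479
= 8319410 / 479
= 17368.29 m

17368.29


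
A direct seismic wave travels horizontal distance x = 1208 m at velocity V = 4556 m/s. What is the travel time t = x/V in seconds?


t = x / V
= 1208 / 4556
= 0.2651 s

0.2651


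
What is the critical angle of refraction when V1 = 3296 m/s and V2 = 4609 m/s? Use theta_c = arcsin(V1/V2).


V1/V2 = 3296/4609 = 0.715123
theta_c = arcsin(0.715123) = 45.6532 degrees

45.6532


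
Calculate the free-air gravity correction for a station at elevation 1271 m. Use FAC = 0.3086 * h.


FAC = 0.3086 * h
= 0.3086 * 1271
= 392.2306 mGal

392.2306


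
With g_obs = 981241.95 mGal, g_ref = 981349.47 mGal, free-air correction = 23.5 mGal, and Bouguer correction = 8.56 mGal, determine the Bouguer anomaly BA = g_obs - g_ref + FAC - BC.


BA = g_obs - g_ref + FAC - BC
= 981241.95 - 981349.47 + 23.5 - 8.56
= -92.58 mGal

-92.58


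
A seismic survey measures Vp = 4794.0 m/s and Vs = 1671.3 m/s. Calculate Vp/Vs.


Vp/Vs = 4794.0 / 1671.3
= 2.8684

2.8684


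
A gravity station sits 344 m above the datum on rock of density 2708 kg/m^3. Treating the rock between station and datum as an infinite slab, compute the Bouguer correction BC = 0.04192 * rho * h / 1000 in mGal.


BC = 0.04192 * rho * h / 1000
= 0.04192 * 2708 * 344 / 1000
= 39.0507 mGal

39.0507


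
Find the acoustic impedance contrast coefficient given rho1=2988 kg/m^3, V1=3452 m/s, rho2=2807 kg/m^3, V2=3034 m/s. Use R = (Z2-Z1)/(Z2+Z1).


Z1 = 2988 * 3452 = 10314576
Z2 = 2807 * 3034 = 8516438
R = (8516438 - 10314576) / (8516438 + 10314576) = -1798138 / 18831014 = -0.0955

-0.0955


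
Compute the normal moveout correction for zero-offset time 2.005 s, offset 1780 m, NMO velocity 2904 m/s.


x/Vnmo = 1780/2904 = 0.612948
(x/Vnmo)^2 = 0.375705
t0^2 = 4.020025
sqrt(4.020025 + 0.375705) = 2.0966
dt = 2.0966 - 2.005 = 0.0916

0.0916


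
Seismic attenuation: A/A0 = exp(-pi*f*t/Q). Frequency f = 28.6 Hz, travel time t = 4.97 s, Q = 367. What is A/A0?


pi*f*t/Q = pi*28.6*4.97/367 = 1.216764
A/A0 = exp(-1.216764) = 0.296187

0.296187


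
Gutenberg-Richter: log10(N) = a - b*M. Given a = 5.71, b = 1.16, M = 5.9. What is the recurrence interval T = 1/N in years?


log10(N) = 5.71 - 1.16*5.9 = -1.134
N = 10^-1.134 = 0.073451
T = 1/N = 1/0.073451 = 13.6144 years

13.6144


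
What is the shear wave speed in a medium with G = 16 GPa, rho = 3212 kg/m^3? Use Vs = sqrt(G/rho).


Convert G to Pa: G = 16e9 Pa
Compute G/rho = 16e9 / 3212 = 4981320.0498
Vs = sqrt(4981320.0498) = 2231.89 m/s

2231.89


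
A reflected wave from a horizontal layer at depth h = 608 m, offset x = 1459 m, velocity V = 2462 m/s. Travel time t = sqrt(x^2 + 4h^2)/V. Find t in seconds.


x^2 + 4h^2 = 1459^2 + 4*608^2 = 2128681 + 1478656 = 3607337
sqrt(3607337) = 1899.2991
t = 1899.2991 / 2462 = 0.7714 s

0.7714


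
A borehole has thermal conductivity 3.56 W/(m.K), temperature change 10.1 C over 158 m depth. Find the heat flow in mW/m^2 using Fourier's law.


q = k * dT / dz * 1000
= 3.56 * 10.1 / 158 * 1000
= 0.22757 * 1000
= 227.5696 mW/m^2

227.5696


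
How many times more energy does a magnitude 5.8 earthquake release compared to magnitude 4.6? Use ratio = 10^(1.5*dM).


M2 - M1 = 5.8 - 4.6 = 1.2
1.5 * 1.2 = 1.8
ratio = 10^1.8 = 63.1

63.1


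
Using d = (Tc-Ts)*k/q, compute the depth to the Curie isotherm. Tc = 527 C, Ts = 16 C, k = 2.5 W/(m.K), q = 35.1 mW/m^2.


T_Curie - T_surf = 527 - 16 = 511 C
Convert q to W/m^2: 35.1 mW/m^2 = 0.0351 W/m^2
d = 511 * 2.5 / 0.0351 = 36396.01 m

36396.01


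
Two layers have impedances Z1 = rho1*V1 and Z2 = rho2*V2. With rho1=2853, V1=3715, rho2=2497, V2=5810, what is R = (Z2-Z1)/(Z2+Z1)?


Z1 = 2853 * 3715 = 10598895
Z2 = 2497 * 5810 = 14507570
R = (14507570 - 10598895) / (14507570 + 10598895) = 3908675 / 25106465 = 0.1557

0.1557


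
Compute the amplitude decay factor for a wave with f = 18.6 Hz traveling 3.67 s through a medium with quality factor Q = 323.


pi*f*t/Q = pi*18.6*3.67/323 = 0.663936
A/A0 = exp(-0.663936) = 0.514821

0.514821


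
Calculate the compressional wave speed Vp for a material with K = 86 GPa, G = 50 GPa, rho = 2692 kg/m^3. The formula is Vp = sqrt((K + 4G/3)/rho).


First compute the effective modulus:
K + 4G/3 = 86e9 + 4*50e9/3 = 152666666666.67 Pa
Then divide by density:
152666666666.67 / 2692 = 56711243.1897 Pa/(kg/m^3)
Take the square root:
Vp = sqrt(56711243.1897) = 7530.69 m/s

7530.69


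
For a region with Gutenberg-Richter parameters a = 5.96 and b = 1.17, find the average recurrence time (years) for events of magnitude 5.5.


log10(N) = 5.96 - 1.17*5.5 = -0.475
N = 10^-0.475 = 0.334965
T = 1/N = 1/0.334965 = 2.9854 years

2.9854


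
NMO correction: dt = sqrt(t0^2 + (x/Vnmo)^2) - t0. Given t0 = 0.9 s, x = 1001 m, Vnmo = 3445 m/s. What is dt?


x/Vnmo = 1001/3445 = 0.290566
(x/Vnmo)^2 = 0.084429
t0^2 = 0.81
sqrt(0.81 + 0.084429) = 0.945742
dt = 0.945742 - 0.9 = 0.045742

0.045742


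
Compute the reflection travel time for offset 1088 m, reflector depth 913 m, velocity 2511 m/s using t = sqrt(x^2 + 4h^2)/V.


x^2 + 4h^2 = 1088^2 + 4*913^2 = 1183744 + 3334276 = 4518020
sqrt(4518020) = 2125.5635
t = 2125.5635 / 2511 = 0.8465 s

0.8465


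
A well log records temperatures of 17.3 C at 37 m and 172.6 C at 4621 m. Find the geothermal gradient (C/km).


dT = 172.6 - 17.3 = 155.3 C
dz = 4621 - 37 = 4584 m
gradient = dT/dz * 1000 = 155.3/4584 * 1000 = 33.8787 C/km

33.8787


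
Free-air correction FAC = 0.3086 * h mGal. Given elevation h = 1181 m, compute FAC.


FAC = 0.3086 * h
= 0.3086 * 1181
= 364.4566 mGal

364.4566


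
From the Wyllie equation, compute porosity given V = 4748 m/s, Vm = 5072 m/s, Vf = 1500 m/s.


1/V - 1/Vm = 1/4748 - 1/5072 = 1.345e-05
1/Vf - 1/Vm = 1/1500 - 1/5072 = 0.00046951
phi = 1.345e-05 / 0.00046951 = 0.0287

0.0287


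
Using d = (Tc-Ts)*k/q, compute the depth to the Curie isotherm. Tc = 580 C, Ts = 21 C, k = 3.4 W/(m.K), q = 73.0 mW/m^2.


T_Curie - T_surf = 580 - 21 = 559 C
Convert q to W/m^2: 73.0 mW/m^2 = 0.073 W/m^2
d = 559 * 3.4 / 0.073 = 26035.62 m

26035.62


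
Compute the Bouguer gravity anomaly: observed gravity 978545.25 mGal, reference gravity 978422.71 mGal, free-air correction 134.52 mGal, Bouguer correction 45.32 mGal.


BA = g_obs - g_ref + FAC - BC
= 978545.25 - 978422.71 + 134.52 - 45.32
= 211.74 mGal

211.74


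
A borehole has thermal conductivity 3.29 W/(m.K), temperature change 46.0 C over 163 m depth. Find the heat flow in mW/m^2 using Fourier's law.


q = k * dT / dz * 1000
= 3.29 * 46.0 / 163 * 1000
= 0.928466 * 1000
= 928.4663 mW/m^2

928.4663


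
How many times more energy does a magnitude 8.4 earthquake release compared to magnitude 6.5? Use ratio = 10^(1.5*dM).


M2 - M1 = 8.4 - 6.5 = 1.9
1.5 * 1.9 = 2.85
ratio = 10^2.85 = 707.95

707.95


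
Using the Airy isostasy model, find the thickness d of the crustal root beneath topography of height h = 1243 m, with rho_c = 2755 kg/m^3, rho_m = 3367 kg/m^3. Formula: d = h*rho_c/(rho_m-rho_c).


rho_m - rho_c = 3367 - 2755 = 612
d = 1243 * 2755 / 612
= 3424465 / 612
= 5595.53 m

5595.53


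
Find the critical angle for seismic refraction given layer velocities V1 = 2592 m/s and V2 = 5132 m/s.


V1/V2 = 2592/5132 = 0.505066
theta_c = arcsin(0.505066) = 30.3358 degrees

30.3358


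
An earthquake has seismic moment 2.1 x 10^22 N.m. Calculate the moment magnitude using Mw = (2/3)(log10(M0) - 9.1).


log10(M0) = log10(2.1 x 10^22) = 22.3222
Mw = 2/3 * (22.3222 - 9.1)
= 2/3 * 13.2222
= 8.81

8.81


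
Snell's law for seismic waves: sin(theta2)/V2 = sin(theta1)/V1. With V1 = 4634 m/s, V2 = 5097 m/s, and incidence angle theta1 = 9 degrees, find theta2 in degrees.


sin(theta1) = sin(9 deg) = 0.156434
sin(theta2) = V2/V1 * sin(theta1) = 5097/4634 * 0.156434 = 0.172064
theta2 = arcsin(0.172064) = 9.9079 degrees

9.9079


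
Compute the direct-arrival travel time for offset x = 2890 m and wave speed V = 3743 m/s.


t = x / V
= 2890 / 3743
= 0.7721 s

0.7721


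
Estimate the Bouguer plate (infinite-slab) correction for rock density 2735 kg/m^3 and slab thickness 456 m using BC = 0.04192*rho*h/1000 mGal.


BC = 0.04192 * rho * h / 1000
= 0.04192 * 2735 * 456 / 1000
= 52.2809 mGal

52.2809


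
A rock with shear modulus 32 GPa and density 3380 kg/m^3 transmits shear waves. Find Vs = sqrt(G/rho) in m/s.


Convert G to Pa: G = 32e9 Pa
Compute G/rho = 32e9 / 3380 = 9467455.6213
Vs = sqrt(9467455.6213) = 3076.92 m/s

3076.92


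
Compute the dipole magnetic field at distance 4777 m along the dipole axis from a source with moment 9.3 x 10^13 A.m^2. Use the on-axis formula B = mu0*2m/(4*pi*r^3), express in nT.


m = 9.3 x 10^13 = 93000000000000 A.m^2
2m = 186000000000000 A.m^2
r^3 = 4777^3 = 109009845433
B = (4pi*10^-7) * 186000000000000 / (4*pi * 109009845433) * 1e9
= 233734493.427081 / 1369858118325.09 * 1e9
= 170626.79 nT

170626.79


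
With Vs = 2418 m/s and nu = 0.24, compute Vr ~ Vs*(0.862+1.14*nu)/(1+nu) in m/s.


Numerator factor = 0.862 + 1.14*0.24 = 1.1356
Denominator = 1 + 0.24 = 1.24
Vr = 2418 * 1.1356 / 1.24 = 2214.42 m/s

2214.42


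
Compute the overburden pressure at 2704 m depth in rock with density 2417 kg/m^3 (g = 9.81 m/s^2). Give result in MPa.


P = rho * g * z / 1e6
= 2417 * 9.81 * 2704 / 1e6
= 64113922.08 / 1e6
= 64.1139 MPa

64.1139


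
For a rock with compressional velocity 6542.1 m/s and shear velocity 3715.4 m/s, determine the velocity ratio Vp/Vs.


Vp/Vs = 6542.1 / 3715.4
= 1.7608

1.7608


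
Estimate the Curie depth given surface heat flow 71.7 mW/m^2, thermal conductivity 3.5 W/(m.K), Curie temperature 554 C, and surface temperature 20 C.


T_Curie - T_surf = 554 - 20 = 534 C
Convert q to W/m^2: 71.7 mW/m^2 = 0.0717 W/m^2
d = 534 * 3.5 / 0.0717 = 26066.95 m

26066.95


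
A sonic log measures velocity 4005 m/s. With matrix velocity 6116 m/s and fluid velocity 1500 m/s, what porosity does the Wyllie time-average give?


1/V - 1/Vm = 1/4005 - 1/6116 = 8.618e-05
1/Vf - 1/Vm = 1/1500 - 1/6116 = 0.00050316
phi = 8.618e-05 / 0.00050316 = 0.1713

0.1713


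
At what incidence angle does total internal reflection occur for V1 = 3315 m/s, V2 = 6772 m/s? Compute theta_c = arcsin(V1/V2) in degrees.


V1/V2 = 3315/6772 = 0.489516
theta_c = arcsin(0.489516) = 29.3088 degrees

29.3088


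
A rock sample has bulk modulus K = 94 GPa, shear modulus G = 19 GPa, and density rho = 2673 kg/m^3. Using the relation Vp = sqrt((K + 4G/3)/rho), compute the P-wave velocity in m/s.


First compute the effective modulus:
K + 4G/3 = 94e9 + 4*19e9/3 = 119333333333.33 Pa
Then divide by density:
119333333333.33 / 2673 = 44643970.5699 Pa/(kg/m^3)
Take the square root:
Vp = sqrt(44643970.5699) = 6681.61 m/s

6681.61


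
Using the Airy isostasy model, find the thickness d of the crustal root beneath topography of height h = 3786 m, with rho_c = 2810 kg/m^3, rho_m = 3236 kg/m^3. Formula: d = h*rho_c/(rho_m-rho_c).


rho_m - rho_c = 3236 - 2810 = 426
d = 3786 * 2810 / 426
= 10638660 / 426
= 24973.38 m

24973.38


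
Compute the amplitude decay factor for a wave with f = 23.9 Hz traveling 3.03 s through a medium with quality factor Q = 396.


pi*f*t/Q = pi*23.9*3.03/396 = 0.574507
A/A0 = exp(-0.574507) = 0.562982

0.562982


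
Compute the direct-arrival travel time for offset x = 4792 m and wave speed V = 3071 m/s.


t = x / V
= 4792 / 3071
= 1.5604 s

1.5604


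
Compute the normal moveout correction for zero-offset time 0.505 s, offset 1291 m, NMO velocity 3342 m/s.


x/Vnmo = 1291/3342 = 0.386296
(x/Vnmo)^2 = 0.149224
t0^2 = 0.255025
sqrt(0.255025 + 0.149224) = 0.635806
dt = 0.635806 - 0.505 = 0.130806

0.130806


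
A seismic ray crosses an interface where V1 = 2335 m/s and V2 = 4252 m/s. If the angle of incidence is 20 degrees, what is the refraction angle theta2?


sin(theta1) = sin(20 deg) = 0.34202
sin(theta2) = V2/V1 * sin(theta1) = 4252/2335 * 0.34202 = 0.622814
theta2 = arcsin(0.622814) = 38.5219 degrees

38.5219


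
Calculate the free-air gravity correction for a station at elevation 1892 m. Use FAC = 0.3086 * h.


FAC = 0.3086 * h
= 0.3086 * 1892
= 583.8712 mGal

583.8712


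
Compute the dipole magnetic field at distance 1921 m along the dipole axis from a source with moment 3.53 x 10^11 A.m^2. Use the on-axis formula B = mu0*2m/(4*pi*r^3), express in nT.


m = 3.53 x 10^11 = 353000000000 A.m^2
2m = 706000000000 A.m^2
r^3 = 1921^3 = 7088952961
B = (4pi*10^-7) * 706000000000 / (4*pi * 7088952961) * 1e9
= 887185.765374 / 89082410175.68 * 1e9
= 9959.1576 nT

9959.1576


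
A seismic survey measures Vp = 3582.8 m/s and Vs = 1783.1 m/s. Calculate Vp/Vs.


Vp/Vs = 3582.8 / 1783.1
= 2.0093

2.0093


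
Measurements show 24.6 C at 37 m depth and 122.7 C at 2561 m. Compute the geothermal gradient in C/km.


dT = 122.7 - 24.6 = 98.1 C
dz = 2561 - 37 = 2524 m
gradient = dT/dz * 1000 = 98.1/2524 * 1000 = 38.8669 C/km

38.8669


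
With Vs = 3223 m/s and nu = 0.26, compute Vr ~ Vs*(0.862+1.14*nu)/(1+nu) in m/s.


Numerator factor = 0.862 + 1.14*0.26 = 1.1584
Denominator = 1 + 0.26 = 1.26
Vr = 3223 * 1.1584 / 1.26 = 2963.11 m/s

2963.11


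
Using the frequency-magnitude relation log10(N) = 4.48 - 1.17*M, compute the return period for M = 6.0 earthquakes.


log10(N) = 4.48 - 1.17*6.0 = -2.54
N = 10^-2.54 = 0.002884
T = 1/N = 1/0.002884 = 346.7369 years

346.7369


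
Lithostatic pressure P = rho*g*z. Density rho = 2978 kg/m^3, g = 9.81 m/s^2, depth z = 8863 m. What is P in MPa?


P = rho * g * z / 1e6
= 2978 * 9.81 * 8863 / 1e6
= 258925277.34 / 1e6
= 258.9253 MPa

258.9253


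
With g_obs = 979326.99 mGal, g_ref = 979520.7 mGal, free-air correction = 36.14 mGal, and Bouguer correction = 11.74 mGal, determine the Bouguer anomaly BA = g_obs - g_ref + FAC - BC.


BA = g_obs - g_ref + FAC - BC
= 979326.99 - 979520.7 + 36.14 - 11.74
= -169.31 mGal

-169.31


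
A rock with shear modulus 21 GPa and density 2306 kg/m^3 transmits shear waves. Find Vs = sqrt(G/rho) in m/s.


Convert G to Pa: G = 21e9 Pa
Compute G/rho = 21e9 / 2306 = 9106678.2307
Vs = sqrt(9106678.2307) = 3017.73 m/s

3017.73


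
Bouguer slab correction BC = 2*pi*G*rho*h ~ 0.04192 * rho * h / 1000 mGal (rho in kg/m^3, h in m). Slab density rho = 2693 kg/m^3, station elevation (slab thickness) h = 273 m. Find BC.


BC = 0.04192 * rho * h / 1000
= 0.04192 * 2693 * 273 / 1000
= 30.8191 mGal

30.8191


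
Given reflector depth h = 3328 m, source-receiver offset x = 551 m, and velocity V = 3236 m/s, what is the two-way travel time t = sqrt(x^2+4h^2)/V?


x^2 + 4h^2 = 551^2 + 4*3328^2 = 303601 + 44302336 = 44605937
sqrt(44605937) = 6678.7676
t = 6678.7676 / 3236 = 2.0639 s

2.0639


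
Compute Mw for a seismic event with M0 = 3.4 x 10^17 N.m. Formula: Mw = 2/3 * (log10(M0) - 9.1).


log10(M0) = log10(3.4 x 10^17) = 17.5315
Mw = 2/3 * (17.5315 - 9.1)
= 2/3 * 8.4315
= 5.62

5.62


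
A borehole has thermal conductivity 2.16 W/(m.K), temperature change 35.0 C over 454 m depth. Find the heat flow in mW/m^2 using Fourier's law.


q = k * dT / dz * 1000
= 2.16 * 35.0 / 454 * 1000
= 0.16652 * 1000
= 166.5198 mW/m^2

166.5198


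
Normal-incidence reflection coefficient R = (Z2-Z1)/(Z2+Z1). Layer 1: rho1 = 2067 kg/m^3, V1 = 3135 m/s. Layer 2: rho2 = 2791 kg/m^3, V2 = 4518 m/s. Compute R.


Z1 = 2067 * 3135 = 6480045
Z2 = 2791 * 4518 = 12609738
R = (12609738 - 6480045) / (12609738 + 6480045) = 6129693 / 19089783 = 0.3211

0.3211


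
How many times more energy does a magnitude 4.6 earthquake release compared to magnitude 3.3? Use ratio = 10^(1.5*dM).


M2 - M1 = 4.6 - 3.3 = 1.3
1.5 * 1.3 = 1.95
ratio = 10^1.95 = 89.13

89.13


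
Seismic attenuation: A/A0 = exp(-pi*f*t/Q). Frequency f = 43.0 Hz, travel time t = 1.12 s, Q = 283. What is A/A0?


pi*f*t/Q = pi*43.0*1.12/283 = 0.534626
A/A0 = exp(-0.534626) = 0.585888

0.585888


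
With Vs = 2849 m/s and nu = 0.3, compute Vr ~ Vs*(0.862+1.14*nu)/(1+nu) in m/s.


Numerator factor = 0.862 + 1.14*0.3 = 1.204
Denominator = 1 + 0.3 = 1.3
Vr = 2849 * 1.204 / 1.3 = 2638.61 m/s

2638.61


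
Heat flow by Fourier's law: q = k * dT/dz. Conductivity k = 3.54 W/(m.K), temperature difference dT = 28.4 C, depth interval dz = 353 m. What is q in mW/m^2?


q = k * dT / dz * 1000
= 3.54 * 28.4 / 353 * 1000
= 0.284805 * 1000
= 284.8045 mW/m^2

284.8045


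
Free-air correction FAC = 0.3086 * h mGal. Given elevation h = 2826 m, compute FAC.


FAC = 0.3086 * h
= 0.3086 * 2826
= 872.1036 mGal

872.1036


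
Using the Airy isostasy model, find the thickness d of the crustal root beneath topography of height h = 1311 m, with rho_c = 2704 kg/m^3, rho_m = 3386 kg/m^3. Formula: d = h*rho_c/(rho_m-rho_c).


rho_m - rho_c = 3386 - 2704 = 682
d = 1311 * 2704 / 682
= 3544944 / 682
= 5197.87 m

5197.87


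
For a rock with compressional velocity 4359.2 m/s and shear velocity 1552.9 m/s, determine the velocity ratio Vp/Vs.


Vp/Vs = 4359.2 / 1552.9
= 2.8071

2.8071


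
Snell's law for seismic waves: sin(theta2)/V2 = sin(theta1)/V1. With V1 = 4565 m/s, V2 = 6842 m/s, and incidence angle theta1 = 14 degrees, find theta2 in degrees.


sin(theta1) = sin(14 deg) = 0.241922
sin(theta2) = V2/V1 * sin(theta1) = 6842/4565 * 0.241922 = 0.362591
theta2 = arcsin(0.362591) = 21.2594 degrees

21.2594


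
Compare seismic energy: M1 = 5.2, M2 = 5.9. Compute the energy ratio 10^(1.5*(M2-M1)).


M2 - M1 = 5.9 - 5.2 = 0.7
1.5 * 0.7 = 1.05
ratio = 10^1.05 = 11.22

11.22


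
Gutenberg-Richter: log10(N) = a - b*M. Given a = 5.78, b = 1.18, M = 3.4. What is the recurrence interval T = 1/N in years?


log10(N) = 5.78 - 1.18*3.4 = 1.768
N = 10^1.768 = 58.613816
T = 1/N = 1/58.613816 = 0.0171 years

0.0171


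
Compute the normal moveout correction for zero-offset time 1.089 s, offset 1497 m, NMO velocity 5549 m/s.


x/Vnmo = 1497/5549 = 0.269778
(x/Vnmo)^2 = 0.07278
t0^2 = 1.185921
sqrt(1.185921 + 0.07278) = 1.121919
dt = 1.121919 - 1.089 = 0.032919

0.032919


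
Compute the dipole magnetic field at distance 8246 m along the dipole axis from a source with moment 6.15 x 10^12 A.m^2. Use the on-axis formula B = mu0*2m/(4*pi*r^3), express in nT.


m = 6.15 x 10^12 = 6150000000000 A.m^2
2m = 12300000000000 A.m^2
r^3 = 8246^3 = 560699270936
B = (4pi*10^-7) * 12300000000000 / (4*pi * 560699270936) * 1e9
= 15456635.855662 / 7045954841782.76 * 1e9
= 2193.6893 nT

2193.6893


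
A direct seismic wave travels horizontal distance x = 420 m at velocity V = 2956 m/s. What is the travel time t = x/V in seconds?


t = x / V
= 420 / 2956
= 0.1421 s

0.1421


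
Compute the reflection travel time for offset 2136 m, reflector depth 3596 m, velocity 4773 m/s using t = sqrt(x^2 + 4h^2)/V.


x^2 + 4h^2 = 2136^2 + 4*3596^2 = 4562496 + 51724864 = 56287360
sqrt(56287360) = 7502.4903
t = 7502.4903 / 4773 = 1.5719 s

1.5719


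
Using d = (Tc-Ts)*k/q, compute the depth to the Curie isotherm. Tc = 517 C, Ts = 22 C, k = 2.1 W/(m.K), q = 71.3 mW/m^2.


T_Curie - T_surf = 517 - 22 = 495 C
Convert q to W/m^2: 71.3 mW/m^2 = 0.0713 W/m^2
d = 495 * 2.1 / 0.0713 = 14579.24 m

14579.24


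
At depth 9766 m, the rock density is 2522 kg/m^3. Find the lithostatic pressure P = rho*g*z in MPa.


P = rho * g * z / 1e6
= 2522 * 9.81 * 9766 / 1e6
= 241618848.12 / 1e6
= 241.6188 MPa

241.6188


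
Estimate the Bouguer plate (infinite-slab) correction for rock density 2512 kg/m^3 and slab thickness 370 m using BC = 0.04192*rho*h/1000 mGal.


BC = 0.04192 * rho * h / 1000
= 0.04192 * 2512 * 370 / 1000
= 38.9621 mGal

38.9621


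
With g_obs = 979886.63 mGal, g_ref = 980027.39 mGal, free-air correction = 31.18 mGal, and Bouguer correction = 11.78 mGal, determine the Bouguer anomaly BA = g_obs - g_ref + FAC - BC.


BA = g_obs - g_ref + FAC - BC
= 979886.63 - 980027.39 + 31.18 - 11.78
= -121.36 mGal

-121.36


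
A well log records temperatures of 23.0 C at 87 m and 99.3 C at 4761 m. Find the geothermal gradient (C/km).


dT = 99.3 - 23.0 = 76.3 C
dz = 4761 - 87 = 4674 m
gradient = dT/dz * 1000 = 76.3/4674 * 1000 = 16.3243 C/km

16.3243


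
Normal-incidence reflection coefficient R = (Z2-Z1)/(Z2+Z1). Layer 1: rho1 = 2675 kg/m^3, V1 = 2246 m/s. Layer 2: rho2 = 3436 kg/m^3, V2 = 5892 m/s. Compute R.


Z1 = 2675 * 2246 = 6008050
Z2 = 3436 * 5892 = 20244912
R = (20244912 - 6008050) / (20244912 + 6008050) = 14236862 / 26252962 = 0.5423

0.5423


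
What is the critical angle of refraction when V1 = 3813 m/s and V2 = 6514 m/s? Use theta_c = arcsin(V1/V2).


V1/V2 = 3813/6514 = 0.585355
theta_c = arcsin(0.585355) = 35.828 degrees

35.828


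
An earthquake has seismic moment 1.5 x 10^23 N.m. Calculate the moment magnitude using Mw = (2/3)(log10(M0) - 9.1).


log10(M0) = log10(1.5 x 10^23) = 23.1761
Mw = 2/3 * (23.1761 - 9.1)
= 2/3 * 14.0761
= 9.38

9.38


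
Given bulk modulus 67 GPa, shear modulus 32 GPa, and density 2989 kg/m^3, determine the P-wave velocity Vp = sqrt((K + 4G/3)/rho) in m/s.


First compute the effective modulus:
K + 4G/3 = 67e9 + 4*32e9/3 = 109666666666.67 Pa
Then divide by density:
109666666666.67 / 2989 = 36690085.8704 Pa/(kg/m^3)
Take the square root:
Vp = sqrt(36690085.8704) = 6057.23 m/s

6057.23


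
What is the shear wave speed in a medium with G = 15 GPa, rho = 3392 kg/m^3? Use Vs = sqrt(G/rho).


Convert G to Pa: G = 15e9 Pa
Compute G/rho = 15e9 / 3392 = 4422169.8113
Vs = sqrt(4422169.8113) = 2102.9 m/s

2102.9


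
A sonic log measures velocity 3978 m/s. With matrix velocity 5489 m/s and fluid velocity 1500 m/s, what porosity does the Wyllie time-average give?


1/V - 1/Vm = 1/3978 - 1/5489 = 6.92e-05
1/Vf - 1/Vm = 1/1500 - 1/5489 = 0.00048448
phi = 6.92e-05 / 0.00048448 = 0.1428

0.1428


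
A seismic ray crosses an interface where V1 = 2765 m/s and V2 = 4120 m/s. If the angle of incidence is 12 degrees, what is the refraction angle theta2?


sin(theta1) = sin(12 deg) = 0.207912
sin(theta2) = V2/V1 * sin(theta1) = 4120/2765 * 0.207912 = 0.3098
theta2 = arcsin(0.3098) = 18.0472 degrees

18.0472


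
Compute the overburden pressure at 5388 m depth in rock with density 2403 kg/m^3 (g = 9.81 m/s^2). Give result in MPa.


P = rho * g * z / 1e6
= 2403 * 9.81 * 5388 / 1e6
= 127013640.84 / 1e6
= 127.0136 MPa

127.0136


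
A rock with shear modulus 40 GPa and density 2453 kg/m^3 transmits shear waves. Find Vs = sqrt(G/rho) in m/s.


Convert G to Pa: G = 40e9 Pa
Compute G/rho = 40e9 / 2453 = 16306563.3918
Vs = sqrt(16306563.3918) = 4038.14 m/s

4038.14


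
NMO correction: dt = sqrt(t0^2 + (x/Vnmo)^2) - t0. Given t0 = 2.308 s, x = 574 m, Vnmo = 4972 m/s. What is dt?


x/Vnmo = 574/4972 = 0.115447
(x/Vnmo)^2 = 0.013328
t0^2 = 5.326864
sqrt(5.326864 + 0.013328) = 2.310886
dt = 2.310886 - 2.308 = 0.002886

0.002886


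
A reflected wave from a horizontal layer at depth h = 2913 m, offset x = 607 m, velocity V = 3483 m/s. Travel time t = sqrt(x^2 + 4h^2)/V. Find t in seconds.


x^2 + 4h^2 = 607^2 + 4*2913^2 = 368449 + 33942276 = 34310725
sqrt(34310725) = 5857.5357
t = 5857.5357 / 3483 = 1.6818 s

1.6818


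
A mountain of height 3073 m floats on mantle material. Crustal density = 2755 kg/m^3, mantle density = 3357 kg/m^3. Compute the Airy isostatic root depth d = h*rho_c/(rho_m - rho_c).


rho_m - rho_c = 3357 - 2755 = 602
d = 3073 * 2755 / 602
= 8466115 / 602
= 14063.31 m

14063.31


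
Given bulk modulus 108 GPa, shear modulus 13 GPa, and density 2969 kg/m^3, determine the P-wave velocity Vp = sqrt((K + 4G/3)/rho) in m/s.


First compute the effective modulus:
K + 4G/3 = 108e9 + 4*13e9/3 = 125333333333.33 Pa
Then divide by density:
125333333333.33 / 2969 = 42213988.9974 Pa/(kg/m^3)
Take the square root:
Vp = sqrt(42213988.9974) = 6497.23 m/s

6497.23


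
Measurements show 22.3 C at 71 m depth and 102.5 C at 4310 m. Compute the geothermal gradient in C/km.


dT = 102.5 - 22.3 = 80.2 C
dz = 4310 - 71 = 4239 m
gradient = dT/dz * 1000 = 80.2/4239 * 1000 = 18.9196 C/km

18.9196


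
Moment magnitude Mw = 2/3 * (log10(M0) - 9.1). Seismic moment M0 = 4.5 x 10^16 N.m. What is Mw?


log10(M0) = log10(4.5 x 10^16) = 16.6532
Mw = 2/3 * (16.6532 - 9.1)
= 2/3 * 7.5532
= 5.04

5.04


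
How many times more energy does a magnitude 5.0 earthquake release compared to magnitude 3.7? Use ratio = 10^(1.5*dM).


M2 - M1 = 5.0 - 3.7 = 1.3
1.5 * 1.3 = 1.95
ratio = 10^1.95 = 89.13

89.13


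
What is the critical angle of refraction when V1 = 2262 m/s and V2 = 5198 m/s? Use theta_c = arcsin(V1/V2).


V1/V2 = 2262/5198 = 0.435167
theta_c = arcsin(0.435167) = 25.7959 degrees

25.7959


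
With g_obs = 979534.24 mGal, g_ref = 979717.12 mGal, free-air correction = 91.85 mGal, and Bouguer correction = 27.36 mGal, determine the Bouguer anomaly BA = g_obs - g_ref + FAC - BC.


BA = g_obs - g_ref + FAC - BC
= 979534.24 - 979717.12 + 91.85 - 27.36
= -118.39 mGal

-118.39


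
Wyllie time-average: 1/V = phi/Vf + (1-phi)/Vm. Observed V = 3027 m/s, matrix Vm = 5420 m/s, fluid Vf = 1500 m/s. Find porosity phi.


1/V - 1/Vm = 1/3027 - 1/5420 = 0.00014586
1/Vf - 1/Vm = 1/1500 - 1/5420 = 0.00048216
phi = 0.00014586 / 0.00048216 = 0.3025

0.3025


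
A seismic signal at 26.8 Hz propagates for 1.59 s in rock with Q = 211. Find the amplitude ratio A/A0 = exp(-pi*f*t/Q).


pi*f*t/Q = pi*26.8*1.59/211 = 0.634453
A/A0 = exp(-0.634453) = 0.530226

0.530226
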